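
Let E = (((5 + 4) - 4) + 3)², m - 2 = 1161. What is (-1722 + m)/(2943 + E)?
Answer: -559/3007 ≈ -0.18590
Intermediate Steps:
m = 1163 (m = 2 + 1161 = 1163)
E = 64 (E = ((9 - 4) + 3)² = (5 + 3)² = 8² = 64)
(-1722 + m)/(2943 + E) = (-1722 + 1163)/(2943 + 64) = -559/3007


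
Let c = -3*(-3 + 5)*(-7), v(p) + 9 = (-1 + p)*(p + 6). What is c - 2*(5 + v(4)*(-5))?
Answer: 242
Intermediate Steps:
v(p) = -9 + (-1 + p)*(6 + p) (v(p) = -9 + (-1 + p)*(p + 6) = -9 + (-1 + p)*(6 + p))
c = 42 (c = -3*2*(-7) = -6*(-7) = 42)
c - 2*(5 + v(4)*(-5)) = 42 - 2*(5 + (-15 + 4² + 5*4)*(-5)) = 42 - 2*(5 + (-15 + 16 + 20)*(-5)) = 42 - 2*(5 + 21*(-5)) = 42 - 2*(5 - 105) = 42 - 2*(-100) = 42 + 200 = 242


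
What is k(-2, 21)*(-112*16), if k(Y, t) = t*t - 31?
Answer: -734720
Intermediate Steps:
k(Y, t) = -31 + t**2 (k(Y, t) = t**2 - 31 = -31 + t**2)
k(-2, 21)*(-112*16) = (-31 + 21**2)*(-112*16) = (-31 + 441)*(-1792) = 410*(-1792) = -734720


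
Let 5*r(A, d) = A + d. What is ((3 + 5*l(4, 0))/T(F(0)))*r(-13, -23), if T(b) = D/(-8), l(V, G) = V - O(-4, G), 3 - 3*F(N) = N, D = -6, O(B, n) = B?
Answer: -2064/5 ≈ -412.80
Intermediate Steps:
r(A, d) = A/5 + d/5 (r(A, d) = (A + d)/5 = A/5 + d/5)
F(N) = 1 - N/3
l(V, G) = 4 + V (l(V, G) = V - 1*(-4) = V + 4 = 4 + V)
T(b) = ¾ (T(b) = -6/(-8) = -6*(-⅛) = ¾)
((3 + 5*l(4, 0))/T(F(0)))*r(-13, -23) = ((3 + 5*(4 + 4))/(¾))*((⅕)*(-13) + (⅕)*(-23)) = ((3 + 5*8)*(4/3))*(-13/5 - 23/5) = ((3 + 40)*(4/3))*(-36/5) = (43*(4/3))*(-36/5) = (172/3)*(-36/5) = -2064/5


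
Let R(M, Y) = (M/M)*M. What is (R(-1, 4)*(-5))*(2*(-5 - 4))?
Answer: -90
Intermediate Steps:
R(M, Y) = M (R(M, Y) = 1*M = M)
(R(-1, 4)*(-5))*(2*(-5 - 4)) = (-1*(-5))*(2*(-5 - 4)) = 5*(2*(-9)) = 5*(-18) = -90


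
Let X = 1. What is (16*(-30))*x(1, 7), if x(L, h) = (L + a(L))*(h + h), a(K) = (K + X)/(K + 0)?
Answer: -20160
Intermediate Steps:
a(K) = (1 + K)/K (a(K) = (K + 1)/(K + 0) = (1 + K)/K)
x(L, h) = 2*h*(L + (1 + L)/L) (x(L, h) = (L + (1 + L)/L)*(h + h) = (L + (1 + L)/L)*(2*h) = 2*h*(L + (1 + L)/L))
(16*(-30))*x(1, 7) = (16*(-30))*(2*7*(1 + 1 + 1²)/1) = -960*7*(1 + 1 + 1) = -960*7*3 = -480*42 = -20160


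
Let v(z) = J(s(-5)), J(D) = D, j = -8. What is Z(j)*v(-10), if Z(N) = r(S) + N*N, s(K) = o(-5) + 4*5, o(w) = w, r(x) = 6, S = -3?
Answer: 1050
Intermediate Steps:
s(K) = 15 (s(K) = -5 + 4*5 = -5 + 20 = 15)
v(z) = 15
Z(N) = 6 + N**2 (Z(N) = 6 + N*N = 6 + N**2)
Z(j)*v(-10) = (6 + (-8)**2)*15 = (6 + 64)*15 = 70*15 = 1050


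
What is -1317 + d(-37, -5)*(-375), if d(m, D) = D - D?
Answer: -1317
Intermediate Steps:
d(m, D) = 0
-1317 + d(-37, -5)*(-375) = -1317 + 0*(-375) = -1317 + 0 = -1317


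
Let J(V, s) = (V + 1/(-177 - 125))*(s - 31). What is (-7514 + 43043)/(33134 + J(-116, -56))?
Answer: 10729758/13054339 ≈ 0.82193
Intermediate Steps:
J(V, s) = (-31 + s)*(-1/302 + V) (J(V, s) = (V + 1/(-302))*(-31 + s) = (V - 1/302)*(-31 + s) = (-1/302 + V)*(-31 + s) = (-31 + s)*(-1/302 + V))
(-7514 + 43043)/(33134 + J(-116, -56)) = (-7514 + 43043)/(33134 + (31/302 - 31*(-116) - 1/302*(-56) - 116*(-56))) = 35529/(33134 + (31/302 + 3596 + 28/151 + 6496)) = 35529/(33134 + 3047871/302) = 35529/(13054339/302) = 35529*(302/13054339) = 10729758/13054339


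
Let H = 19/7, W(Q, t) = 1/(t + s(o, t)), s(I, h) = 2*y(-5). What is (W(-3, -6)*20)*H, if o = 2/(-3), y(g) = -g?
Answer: 95/7 ≈ 13.571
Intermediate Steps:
o = -⅔ (o = 2*(-⅓) = -⅔ ≈ -0.66667)
s(I, h) = 10 (s(I, h) = 2*(-1*(-5)) = 2*5 = 10)
W(Q, t) = 1/(10 + t) (W(Q, t) = 1/(t + 10) = 1/(10 + t))
H = 19/7 (H = 19*(⅐) = 19/7 ≈ 2.7143)
(W(-3, -6)*20)*H = (20/(10 - 6))*(19/7) = (20/4)*(19/7) = ((¼)*20)*(19/7) = 5*(19/7) = 95/7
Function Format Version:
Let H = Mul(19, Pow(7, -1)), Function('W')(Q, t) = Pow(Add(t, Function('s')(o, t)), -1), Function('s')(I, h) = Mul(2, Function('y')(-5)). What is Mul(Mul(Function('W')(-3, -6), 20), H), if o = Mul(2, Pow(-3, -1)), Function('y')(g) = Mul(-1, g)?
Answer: Rational(95, 7) ≈ 13.571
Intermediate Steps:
o = Rational(-2, 3) (o = Mul(2, Rational(-1, 3)) = Rational(-2, 3) ≈ -0.66667)
Function('s')(I, h) = 10 (Function('s')(I, h) = Mul(2, Mul(-1, -5)) = Mul(2, 5) = 10)
Function('W')(Q, t) = Pow(Add(10, t), -1) (Function('W')(Q, t) = Pow(Add(t, 10), -1) = Pow(Add(10, t), -1))
H = Rational(19, 7) (H = Mul(19, Rational(1, 7)) = Rational(19, 7) ≈ 2.7143)
Mul(Mul(Function('W')(-3, -6), 20), H) = Mul(Mul(Pow(Add(10, -6), -1), 20), Rational(19, 7)) = Mul(Mul(Pow(4, -1), 20), Rational(19, 7)) = Mul(Mul(Rational(1, 4), 20), Rational(19, 7)) = Mul(5, Rational(19, 7)) = Rational(95, 7)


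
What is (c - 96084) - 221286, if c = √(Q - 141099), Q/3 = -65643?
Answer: -317370 + 2*I*√84507 ≈ -3.1737e+5 + 581.4*I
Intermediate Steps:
Q = -196929 (Q = 3*(-65643) = -196929)
c = 2*I*√84507 (c = √(-196929 - 141099) = √(-338028) = 2*I*√84507 ≈ 581.4*I)
(c - 96084) - 221286 = (2*I*√84507 - 96084) - 221286 = (-96084 + 2*I*√84507) - 221286 = -317370 + 2*I*√84507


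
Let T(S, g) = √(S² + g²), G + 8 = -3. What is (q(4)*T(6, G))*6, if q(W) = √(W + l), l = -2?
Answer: 6*√314 ≈ 106.32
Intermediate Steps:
q(W) = √(-2 + W) (q(W) = √(W - 2) = √(-2 + W))
G = -11 (G = -8 - 3 = -11)
(q(4)*T(6, G))*6 = (√(-2 + 4)*√(6² + (-11)²))*6 = (√2*√(36 + 121))*6 = (√2*√157)*6 = √314*6 = 6*√314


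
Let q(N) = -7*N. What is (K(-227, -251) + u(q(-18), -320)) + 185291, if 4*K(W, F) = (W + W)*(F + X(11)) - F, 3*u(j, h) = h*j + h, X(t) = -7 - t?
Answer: 2428063/12 ≈ 2.0234e+5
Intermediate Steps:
u(j, h) = h/3 + h*j/3 (u(j, h) = (h*j + h)/3 = (h + h*j)/3 = h/3 + h*j/3)
K(W, F) = -F/4 + W*(-18 + F)/2 (K(W, F) = ((W + W)*(F + (-7 - 1*11)) - F)/4 = ((2*W)*(F + (-7 - 11)) - F)/4 = ((2*W)*(F - 18) - F)/4 = ((2*W)*(-18 + F) - F)/4 = (2*W*(-18 + F) - F)/4 = (-F + 2*W*(-18 + F))/4 = -F/4 + W*(-18 + F)/2)
(K(-227, -251) + u(q(-18), -320)) + 185291 = ((-9*(-227) - ¼*(-251) + (½)*(-251)*(-227)) + (⅓)*(-320)*(1 - 7*(-18))) + 185291 = ((2043 + 251/4 + 56977/2) + (⅓)*(-320)*(1 + 126)) + 185291 = (122377/4 + (⅓)*(-320)*127) + 185291 = (122377/4 - 40640/3) + 185291 = 204571/12 + 185291 = 2428063/12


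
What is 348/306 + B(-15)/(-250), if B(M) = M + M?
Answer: 1603/1275 ≈ 1.2573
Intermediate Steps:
B(M) = 2*M
348/306 + B(-15)/(-250) = 348/306 + (2*(-15))/(-250) = 348*(1/306) - 30*(-1/250) = 58/51 + 3/25 = 1603/1275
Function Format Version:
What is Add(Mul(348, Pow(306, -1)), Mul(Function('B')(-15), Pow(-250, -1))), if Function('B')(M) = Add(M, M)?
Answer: Rational(1603, 1275) ≈ 1.2573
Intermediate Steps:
Function('B')(M) = Mul(2, M)
Add(Mul(348, Pow(306, -1)), Mul(Function('B')(-15), Pow(-250, -1))) = Add(Mul(348, Pow(306, -1)), Mul(Mul(2, -15), Pow(-250, -1))) = Add(Mul(348, Rational(1, 306)), Mul(-30, Rational(-1, 250))) = Add(Rational(58, 51), Rational(3, 25)) = Rational(1603, 1275)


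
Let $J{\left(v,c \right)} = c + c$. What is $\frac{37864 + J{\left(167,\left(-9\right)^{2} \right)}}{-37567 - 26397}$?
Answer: $- \frac{19013}{31982} \approx -0.59449$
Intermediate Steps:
$J{\left(v,c \right)} = 2 c$
$\frac{37864 + J{\left(167,\left(-9\right)^{2} \right)}}{-37567 - 26397} = \frac{37864 + 2 \left(-9\right)^{2}}{-37567 - 26397} = \frac{37864 + 2 \cdot 81}{-63964} = \left(37864 + 162\right) \left(- \frac{1}{63964}\right) = 38026 \left(- \frac{1}{63964}\right) = - \frac{19013}{31982}$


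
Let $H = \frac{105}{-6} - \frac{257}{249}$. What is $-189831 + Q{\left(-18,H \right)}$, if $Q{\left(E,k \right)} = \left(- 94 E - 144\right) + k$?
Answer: $- \frac{93774163}{498} \approx -1.883 \cdot 10^{5}$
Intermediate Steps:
$H = - \frac{9229}{498}$ ($H = 105 \left(- \frac{1}{6}\right) - \frac{257}{249} = - \frac{35}{2} - \frac{257}{249} = - \frac{9229}{498} \approx -18.532$)
$Q{\left(E,k \right)} = -144 + k - 94 E$ ($Q{\left(E,k \right)} = \left(-144 - 94 E\right) + k = -144 + k - 94 E$)
$-189831 + Q{\left(-18,H \right)} = -189831 - - \frac{761675}{498} = -189831 + \frac{761675}{498} = - \frac{93774163}{498}$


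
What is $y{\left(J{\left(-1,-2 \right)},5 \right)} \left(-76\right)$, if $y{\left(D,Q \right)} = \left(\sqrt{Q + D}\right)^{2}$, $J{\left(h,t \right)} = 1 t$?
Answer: $-228$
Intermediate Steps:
$J{\left(h,t \right)} = t$
$y{\left(D,Q \right)} = D + Q$ ($y{\left(D,Q \right)} = \left(\sqrt{D + Q}\right)^{2} = D + Q$)
$y{\left(J{\left(-1,-2 \right)},5 \right)} \left(-76\right) = \left(-2 + 5\right) \left(-76\right) = 3 \left(-76\right) = -228$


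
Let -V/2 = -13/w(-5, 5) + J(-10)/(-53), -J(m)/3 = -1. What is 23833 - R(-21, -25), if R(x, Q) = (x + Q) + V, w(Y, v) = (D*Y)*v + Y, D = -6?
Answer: 183507867/7685 ≈ 23879.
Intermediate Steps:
J(m) = 3 (J(m) = -3*(-1) = 3)
w(Y, v) = Y - 6*Y*v (w(Y, v) = (-6*Y)*v + Y = -6*Y*v + Y = Y - 6*Y*v)
V = 2248/7685 (V = -2*(-13*(-1/(5*(1 - 6*5))) + 3/(-53)) = -2*(-13*(-1/(5*(1 - 30))) + 3*(-1/53)) = -2*(-13/((-5*(-29))) - 3/53) = -2*(-13/145 - 3/53) = -2*(-1124/7685) = 2248/7685 ≈ 0.29252)
R(x, Q) = 2248/7685 + Q + x (R(x, Q) = (x + Q) + 2248/7685 = (Q + x) + 2248/7685 = 2248/7685 + Q + x)
23833 - R(-21, -25) = 23833 - (2248/7685 - 25 - 21) = 23833 - 1*(-351262/7685) = 23833 + 351262/7685 = 183507867/7685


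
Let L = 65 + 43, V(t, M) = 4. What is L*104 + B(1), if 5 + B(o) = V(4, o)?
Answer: 11231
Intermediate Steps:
B(o) = -1 (B(o) = -5 + 4 = -1)
L = 108
L*104 + B(1) = 108*104 - 1 = 11232 - 1 = 11231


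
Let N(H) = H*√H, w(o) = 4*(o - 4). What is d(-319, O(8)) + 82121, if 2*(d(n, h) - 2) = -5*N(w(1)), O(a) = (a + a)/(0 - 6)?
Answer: 82123 + 60*I*√3 ≈ 82123.0 + 103.92*I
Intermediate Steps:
w(o) = -16 + 4*o (w(o) = 4*(-4 + o) = -16 + 4*o)
N(H) = H^(3/2)
O(a) = -a/3 (O(a) = (2*a)/(-6) = (2*a)*(-⅙) = -a/3)
d(n, h) = 2 + 60*I*√3 (d(n, h) = 2 + (-5*(-16 + 4*1)^(3/2))/2 = 2 + (-5*(-16 + 4)^(3/2))/2 = 2 + (-(-120)*I*√3)/2 = 2 + (120*I*√3)/2 = 2 + 60*I*√3)
d(-319, O(8)) + 82121 = (2 + 60*I*√3) + 82121 = 82123 + 60*I*√3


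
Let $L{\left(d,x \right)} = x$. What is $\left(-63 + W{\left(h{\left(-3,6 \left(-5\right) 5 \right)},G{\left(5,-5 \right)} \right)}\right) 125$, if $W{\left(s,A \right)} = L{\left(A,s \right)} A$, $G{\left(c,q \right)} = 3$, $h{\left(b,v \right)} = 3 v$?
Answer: $-176625$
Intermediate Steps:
$W{\left(s,A \right)} = A s$ ($W{\left(s,A \right)} = s A = A s$)
$\left(-63 + W{\left(h{\left(-3,6 \left(-5\right) 5 \right)},G{\left(5,-5 \right)} \right)}\right) 125 = \left(-63 + 3 \cdot 3 \cdot 6 \left(-5\right) 5\right) 125 = \left(-63 + 3 \cdot 3 \left(\left(-30\right) 5\right)\right) 125 = \left(-63 + 3 \cdot 3 \left(-150\right)\right) 125 = \left(-63 + 3 \left(-450\right)\right) 125 = \left(-63 - 1350\right) 125 = \left(-1413\right) 125 = -176625$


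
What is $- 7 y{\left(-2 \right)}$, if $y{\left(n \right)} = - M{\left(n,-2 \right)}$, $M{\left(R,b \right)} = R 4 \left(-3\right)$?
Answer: $168$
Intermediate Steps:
$M{\left(R,b \right)} = - 12 R$ ($M{\left(R,b \right)} = 4 R \left(-3\right) = - 12 R$)
$y{\left(n \right)} = 12 n$ ($y{\left(n \right)} = - \left(-12\right) n = 12 n$)
$- 7 y{\left(-2 \right)} = - 7 \cdot 12 \left(-2\right) = \left(-7\right) \left(-24\right) = 168$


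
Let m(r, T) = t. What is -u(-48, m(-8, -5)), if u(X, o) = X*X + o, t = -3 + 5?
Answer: -2306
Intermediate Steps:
t = 2
m(r, T) = 2
u(X, o) = o + X**2 (u(X, o) = X**2 + o = o + X**2)
-u(-48, m(-8, -5)) = -(2 + (-48)**2) = -(2 + 2304) = -1*2306 = -2306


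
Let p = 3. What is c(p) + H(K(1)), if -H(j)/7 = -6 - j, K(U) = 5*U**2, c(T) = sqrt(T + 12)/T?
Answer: 77 + sqrt(15)/3 ≈ 78.291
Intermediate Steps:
c(T) = sqrt(12 + T)/T
H(j) = 42 + 7*j (H(j) = -7*(-6 - j) = 42 + 7*j)
c(p) + H(K(1)) = sqrt(12 + 3)/3 + (42 + 7*(5*1**2)) = sqrt(15)/3 + (42 + 7*(5*1)) = sqrt(15)/3 + (42 + 7*5) = sqrt(15)/3 + (42 + 35) = sqrt(15)/3 + 77 = 77 + sqrt(15)/3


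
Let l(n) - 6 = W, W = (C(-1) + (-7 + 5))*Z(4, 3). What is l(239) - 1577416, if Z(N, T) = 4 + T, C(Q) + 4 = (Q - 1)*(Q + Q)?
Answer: -1577424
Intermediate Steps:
C(Q) = -4 + 2*Q*(-1 + Q) (C(Q) = -4 + (Q - 1)*(Q + Q) = -4 + (-1 + Q)*(2*Q) = -4 + 2*Q*(-1 + Q))
W = -14 (W = ((-4 - 2*(-1) + 2*(-1)**2) + (-7 + 5))*(4 + 3) = ((-4 + 2 + 2*1) - 2)*7 = ((-4 + 2 + 2) - 2)*7 = (0 - 2)*7 = -2*7 = -14)
l(n) = -8 (l(n) = 6 - 14 = -8)
l(239) - 1577416 = -8 - 1577416 = -1577424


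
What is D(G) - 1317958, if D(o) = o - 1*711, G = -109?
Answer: -1318778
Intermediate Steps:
D(o) = -711 + o (D(o) = o - 711 = -711 + o)
D(G) - 1317958 = (-711 - 109) - 1317958 = -820 - 1317958 = -1318778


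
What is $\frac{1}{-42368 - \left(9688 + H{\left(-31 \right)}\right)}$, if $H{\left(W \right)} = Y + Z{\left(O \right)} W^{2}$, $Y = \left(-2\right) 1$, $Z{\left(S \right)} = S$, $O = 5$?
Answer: $- \frac{1}{56859} \approx -1.7587 \cdot 10^{-5}$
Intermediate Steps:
$Y = -2$
$H{\left(W \right)} = -2 + 5 W^{2}$
$\frac{1}{-42368 - \left(9688 + H{\left(-31 \right)}\right)} = \frac{1}{-42368 - \left(9686 + 4805\right)} = \frac{1}{-42368 - 14491} = \frac{1}{-56859} = - \frac{1}{56859}$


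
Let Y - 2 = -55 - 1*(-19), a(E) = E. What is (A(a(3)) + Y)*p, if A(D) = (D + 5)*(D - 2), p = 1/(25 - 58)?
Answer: 26/33 ≈ 0.78788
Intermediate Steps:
p = -1/33 (p = 1/(-33) = -1/33 ≈ -0.030303)
A(D) = (-2 + D)*(5 + D) (A(D) = (5 + D)*(-2 + D) = (-2 + D)*(5 + D))
Y = -34 (Y = 2 + (-55 - 1*(-19)) = 2 + (-55 + 19) = 2 - 36 = -34)
(A(a(3)) + Y)*p = ((-10 + 3² + 3*3) - 34)*(-1/33) = ((-10 + 9 + 9) - 34)*(-1/33) = (8 - 34)*(-1/33) = -26*(-1/33) = 26/33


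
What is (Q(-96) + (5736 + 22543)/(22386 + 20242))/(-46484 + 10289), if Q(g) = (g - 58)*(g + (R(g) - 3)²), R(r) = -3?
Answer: -393910999/1542920460 ≈ -0.25530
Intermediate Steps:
Q(g) = (-58 + g)*(36 + g) (Q(g) = (g - 58)*(g + (-3 - 3)²) = (-58 + g)*(g + (-6)²) = (-58 + g)*(g + 36) = (-58 + g)*(36 + g))
(Q(-96) + (5736 + 22543)/(22386 + 20242))/(-46484 + 10289) = ((-2088 + (-96)² - 22*(-96)) + (5736 + 22543)/(22386 + 20242))/(-46484 + 10289) = ((-2088 + 9216 + 2112) + 28279/42628)/(-36195) = (9240 + 28279*(1/42628))*(-1/36195) = (9240 + 28279/42628)*(-1/36195) = (393910999/42628)*(-1/36195) = -393910999/1542920460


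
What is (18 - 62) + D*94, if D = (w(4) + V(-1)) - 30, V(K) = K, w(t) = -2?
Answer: -3146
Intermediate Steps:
D = -33 (D = (-2 - 1) - 30 = -3 - 30 = -33)
(18 - 62) + D*94 = (18 - 62) - 33*94 = -44 - 3102 = -3146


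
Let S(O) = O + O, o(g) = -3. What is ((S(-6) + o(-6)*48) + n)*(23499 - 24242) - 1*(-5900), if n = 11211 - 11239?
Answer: 142612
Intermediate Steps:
S(O) = 2*O
n = -28
((S(-6) + o(-6)*48) + n)*(23499 - 24242) - 1*(-5900) = ((2*(-6) - 3*48) - 28)*(23499 - 24242) - 1*(-5900) = ((-12 - 144) - 28)*(-743) + 5900 = (-156 - 28)*(-743) + 5900 = -184*(-743) + 5900 = 136712 + 5900 = 142612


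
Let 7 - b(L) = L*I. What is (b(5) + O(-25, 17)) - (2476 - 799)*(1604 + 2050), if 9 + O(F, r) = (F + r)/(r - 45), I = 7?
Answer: -42894563/7 ≈ -6.1278e+6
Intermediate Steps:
O(F, r) = -9 + (F + r)/(-45 + r) (O(F, r) = -9 + (F + r)/(r - 45) = -9 + (F + r)/(-45 + r))
b(L) = 7 - 7*L (b(L) = 7 - L*7 = 7 - 7*L)
(b(5) + O(-25, 17)) - (2476 - 799)*(1604 + 2050) = ((7 - 7*5) + (405 - 25 - 8*17)/(-45 + 17)) - (2476 - 799)*(1604 + 2050) = ((7 - 35) + (405 - 25 - 136)/(-28)) - 1677*3654 = (-28 - 1/28*244) - 1*6127758 = (-28 - 61/7) - 6127758 = -257/7 - 6127758 = -42894563/7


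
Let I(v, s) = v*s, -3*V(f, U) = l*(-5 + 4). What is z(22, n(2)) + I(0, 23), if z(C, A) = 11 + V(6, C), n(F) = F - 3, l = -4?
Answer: 29/3 ≈ 9.6667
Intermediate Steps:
V(f, U) = -4/3 (V(f, U) = -(-4)*(-5 + 4)/3 = -(-4)*(-1)/3 = -1/3*4 = -4/3)
n(F) = -3 + F
z(C, A) = 29/3 (z(C, A) = 11 - 4/3 = 29/3)
I(v, s) = s*v
z(22, n(2)) + I(0, 23) = 29/3 + 23*0 = 29/3 + 0 = 29/3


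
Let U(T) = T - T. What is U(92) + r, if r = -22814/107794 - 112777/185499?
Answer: -8194329062/9997839603 ≈ -0.81961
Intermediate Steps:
U(T) = 0
r = -8194329062/9997839603 (r = -22814*1/107794 - 112777*1/185499 = -11407/53897 - 112777/185499 = -8194329062/9997839603 ≈ -0.81961)
U(92) + r = 0 - 8194329062/9997839603 = -8194329062/9997839603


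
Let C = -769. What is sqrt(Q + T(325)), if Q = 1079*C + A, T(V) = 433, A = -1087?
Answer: I*sqrt(830405) ≈ 911.27*I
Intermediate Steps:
Q = -830838 (Q = 1079*(-769) - 1087 = -829751 - 1087 = -830838)
sqrt(Q + T(325)) = sqrt(-830838 + 433) = sqrt(-830405) = I*sqrt(830405)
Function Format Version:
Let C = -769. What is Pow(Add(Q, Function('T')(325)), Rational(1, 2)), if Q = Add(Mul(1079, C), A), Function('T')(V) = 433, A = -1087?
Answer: Mul(I, Pow(830405, Rational(1, 2))) ≈ Mul(911.27, I)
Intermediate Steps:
Q = -830838 (Q = Add(Mul(1079, -769), -1087) = Add(-829751, -1087) = -830838)
Pow(Add(Q, Function('T')(325)), Rational(1, 2)) = Pow(Add(-830838, 433), Rational(1, 2)) = Pow(-830405, Rational(1, 2)) = Mul(I, Pow(830405, Rational(1, 2)))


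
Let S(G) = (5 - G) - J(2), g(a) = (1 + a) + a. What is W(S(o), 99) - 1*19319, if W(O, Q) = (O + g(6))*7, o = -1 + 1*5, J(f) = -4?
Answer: -19193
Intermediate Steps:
g(a) = 1 + 2*a
o = 4 (o = -1 + 5 = 4)
S(G) = 9 - G (S(G) = (5 - G) - 1*(-4) = (5 - G) + 4 = 9 - G)
W(O, Q) = 91 + 7*O (W(O, Q) = (O + (1 + 2*6))*7 = (O + (1 + 12))*7 = (O + 13)*7 = (13 + O)*7 = 91 + 7*O)
W(S(o), 99) - 1*19319 = (91 + 7*(9 - 1*4)) - 1*19319 = (91 + 7*(9 - 4)) - 19319 = (91 + 7*5) - 19319 = (91 + 35) - 19319 = 126 - 19319 = -19193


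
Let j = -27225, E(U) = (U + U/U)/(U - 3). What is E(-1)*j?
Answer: 0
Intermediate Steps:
E(U) = (1 + U)/(-3 + U) (E(U) = (U + 1)/(-3 + U) = (1 + U)/(-3 + U))
E(-1)*j = ((1 - 1)/(-3 - 1))*(-27225) = (0/(-4))*(-27225) = -¼*0*(-27225) = 0*(-27225) = 0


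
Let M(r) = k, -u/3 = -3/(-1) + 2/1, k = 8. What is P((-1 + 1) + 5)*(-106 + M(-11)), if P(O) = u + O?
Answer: 980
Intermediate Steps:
u = -15 (u = -3*(-3/(-1) + 2/1) = -3*(-3*(-1) + 2*1) = -3*(3 + 2) = -3*5 = -15)
P(O) = -15 + O
M(r) = 8
P((-1 + 1) + 5)*(-106 + M(-11)) = (-15 + ((-1 + 1) + 5))*(-106 + 8) = (-15 + (0 + 5))*(-98) = (-15 + 5)*(-98) = -10*(-98) = 980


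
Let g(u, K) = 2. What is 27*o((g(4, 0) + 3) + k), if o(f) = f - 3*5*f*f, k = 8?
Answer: -68094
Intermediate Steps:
o(f) = f - 15*f**2
27*o((g(4, 0) + 3) + k) = 27*(((2 + 3) + 8)*(1 - 15*((2 + 3) + 8))) = 27*((5 + 8)*(1 - 15*(5 + 8))) = 27*(13*(1 - 15*13)) = 27*(13*(1 - 195)) = 27*(13*(-194)) = 27*(-2522) = -68094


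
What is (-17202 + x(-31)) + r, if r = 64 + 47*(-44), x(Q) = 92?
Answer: -19114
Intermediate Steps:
r = -2004 (r = 64 - 2068 = -2004)
(-17202 + x(-31)) + r = (-17202 + 92) - 2004 = -17110 - 2004 = -19114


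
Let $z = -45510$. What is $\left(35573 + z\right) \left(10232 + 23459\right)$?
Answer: $-334787467$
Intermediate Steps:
$\left(35573 + z\right) \left(10232 + 23459\right) = \left(35573 - 45510\right) \left(10232 + 23459\right) = \left(-9937\right) 33691 = -334787467$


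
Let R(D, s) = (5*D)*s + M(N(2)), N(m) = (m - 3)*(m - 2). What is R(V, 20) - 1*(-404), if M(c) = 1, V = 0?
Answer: 405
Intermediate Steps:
N(m) = (-3 + m)*(-2 + m)
R(D, s) = 1 + 5*D*s (R(D, s) = (5*D)*s + 1 = 5*D*s + 1 = 1 + 5*D*s)
R(V, 20) - 1*(-404) = (1 + 5*0*20) - 1*(-404) = (1 + 0) + 404 = 1 + 404 = 405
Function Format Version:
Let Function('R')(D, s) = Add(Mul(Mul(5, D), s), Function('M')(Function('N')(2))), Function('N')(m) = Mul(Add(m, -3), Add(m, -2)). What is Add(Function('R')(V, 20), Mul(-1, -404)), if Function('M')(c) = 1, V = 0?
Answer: 405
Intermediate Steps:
Function('N')(m) = Mul(Add(-3, m), Add(-2, m))
Function('R')(D, s) = Add(1, Mul(5, D, s)) (Function('R')(D, s) = Add(Mul(Mul(5, D), s), 1) = Add(Mul(5, D, s), 1) = Add(1, Mul(5, D, s)))
Add(Function('R')(V, 20), Mul(-1, -404)) = Add(Add(1, Mul(5, 0, 20)), Mul(-1, -404)) = Add(Add(1, 0), 404) = Add(1, 404) = 405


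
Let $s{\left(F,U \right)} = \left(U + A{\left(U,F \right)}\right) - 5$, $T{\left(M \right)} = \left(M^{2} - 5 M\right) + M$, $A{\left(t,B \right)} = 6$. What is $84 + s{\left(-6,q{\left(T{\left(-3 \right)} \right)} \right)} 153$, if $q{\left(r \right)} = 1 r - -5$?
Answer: $4215$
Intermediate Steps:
$T{\left(M \right)} = M^{2} - 4 M$
$q{\left(r \right)} = 5 + r$ ($q{\left(r \right)} = r + 5 = 5 + r$)
$s{\left(F,U \right)} = 1 + U$ ($s{\left(F,U \right)} = \left(U + 6\right) - 5 = \left(6 + U\right) - 5 = 1 + U$)
$84 + s{\left(-6,q{\left(T{\left(-3 \right)} \right)} \right)} 153 = 84 + \left(1 - \left(-5 + 3 \left(-4 - 3\right)\right)\right) 153 = 84 + \left(1 + \left(5 - -21\right)\right) 153 = 84 + \left(1 + \left(5 + 21\right)\right) 153 = 84 + \left(1 + 26\right) 153 = 84 + 27 \cdot 153 = 84 + 4131 = 4215$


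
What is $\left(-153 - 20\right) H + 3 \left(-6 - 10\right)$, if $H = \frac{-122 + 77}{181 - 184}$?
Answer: $-2643$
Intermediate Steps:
$H = 15$ ($H = - \frac{45}{-3} = \left(-45\right) \left(- \frac{1}{3}\right) = 15$)
$\left(-153 - 20\right) H + 3 \left(-6 - 10\right) = \left(-153 - 20\right) 15 + 3 \left(-6 - 10\right) = \left(-173\right) 15 + 3 \left(-16\right) = -2595 - 48 = -2643$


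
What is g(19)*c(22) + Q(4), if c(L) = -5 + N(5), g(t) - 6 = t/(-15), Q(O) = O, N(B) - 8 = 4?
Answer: 557/15 ≈ 37.133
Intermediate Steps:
N(B) = 12 (N(B) = 8 + 4 = 12)
g(t) = 6 - t/15 (g(t) = 6 + t/(-15) = 6 + t*(-1/15) = 6 - t/15)
c(L) = 7 (c(L) = -5 + 12 = 7)
g(19)*c(22) + Q(4) = (6 - 1/15*19)*7 + 4 = (6 - 19/15)*7 + 4 = (71/15)*7 + 4 = 497/15 + 4 = 557/15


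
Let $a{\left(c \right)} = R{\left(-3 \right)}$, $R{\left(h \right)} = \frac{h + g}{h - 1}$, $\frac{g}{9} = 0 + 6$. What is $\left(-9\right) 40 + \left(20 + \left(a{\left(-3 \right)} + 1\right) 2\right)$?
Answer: $- \frac{727}{2} \approx -363.5$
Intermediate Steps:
$g = 54$ ($g = 9 \left(0 + 6\right) = 9 \cdot 6 = 54$)
$R{\left(h \right)} = \frac{54 + h}{-1 + h}$ ($R{\left(h \right)} = \frac{h + 54}{h - 1} = \frac{54 + h}{-1 + h}$)
$a{\left(c \right)} = - \frac{51}{4}$ ($a{\left(c \right)} = \frac{54 - 3}{-1 - 3} = \frac{1}{-4} \cdot 51 = \left(- \frac{1}{4}\right) 51 = - \frac{51}{4}$)
$\left(-9\right) 40 + \left(20 + \left(a{\left(-3 \right)} + 1\right) 2\right) = \left(-9\right) 40 + \left(20 + \left(- \frac{51}{4} + 1\right) 2\right) = -360 + \left(20 - \frac{47}{2}\right) = -360 - \frac{7}{2} = - \frac{727}{2}$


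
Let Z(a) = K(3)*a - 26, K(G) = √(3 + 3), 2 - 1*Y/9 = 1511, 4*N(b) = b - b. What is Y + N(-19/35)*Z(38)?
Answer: -13581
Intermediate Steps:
N(b) = 0 (N(b) = (b - b)/4 = (¼)*0 = 0)
Y = -13581 (Y = 18 - 9*1511 = 18 - 13599 = -13581)
K(G) = √6
Z(a) = -26 + a*√6 (Z(a) = √6*a - 26 = a*√6 - 26 = -26 + a*√6)
Y + N(-19/35)*Z(38) = -13581 + 0*(-26 + 38*√6) = -13581 + 0 = -13581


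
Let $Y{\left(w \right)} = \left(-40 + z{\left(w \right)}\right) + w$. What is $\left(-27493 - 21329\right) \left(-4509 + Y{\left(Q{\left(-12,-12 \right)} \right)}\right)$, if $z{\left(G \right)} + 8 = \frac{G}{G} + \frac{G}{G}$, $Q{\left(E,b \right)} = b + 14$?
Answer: $222286566$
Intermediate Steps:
$Q{\left(E,b \right)} = 14 + b$
$z{\left(G \right)} = -6$ ($z{\left(G \right)} = -8 + \left(\frac{G}{G} + \frac{G}{G}\right) = -8 + \left(1 + 1\right) = -8 + 2 = -6$)
$Y{\left(w \right)} = -46 + w$ ($Y{\left(w \right)} = \left(-40 - 6\right) + w = -46 + w$)
$\left(-27493 - 21329\right) \left(-4509 + Y{\left(Q{\left(-12,-12 \right)} \right)}\right) = \left(-27493 - 21329\right) \left(-4509 + \left(-46 + \left(14 - 12\right)\right)\right) = - 48822 \left(-4509 + \left(-46 + 2\right)\right) = - 48822 \left(-4509 - 44\right) = \left(-48822\right) \left(-4553\right) = 222286566$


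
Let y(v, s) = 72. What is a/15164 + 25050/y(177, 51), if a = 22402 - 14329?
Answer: 3962911/11373 ≈ 348.45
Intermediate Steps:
a = 8073
a/15164 + 25050/y(177, 51) = 8073/15164 + 25050/72 = 8073*(1/15164) + 25050*(1/72) = 8073/15164 + 4175/12 = 3962911/11373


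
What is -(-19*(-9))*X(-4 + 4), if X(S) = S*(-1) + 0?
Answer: 0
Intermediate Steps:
X(S) = -S (X(S) = -S + 0 = -S)
-(-19*(-9))*X(-4 + 4) = -(-19*(-9))*(-(-4 + 4)) = -171*(-1*0) = -171*0 = -1*0 = 0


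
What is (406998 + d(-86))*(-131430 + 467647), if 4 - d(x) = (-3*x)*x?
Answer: 144300974230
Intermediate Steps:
d(x) = 4 + 3*x² (d(x) = 4 - (-3*x)*x = 4 - (-3)*x² = 4 + 3*x²)
(406998 + d(-86))*(-131430 + 467647) = (406998 + (4 + 3*(-86)²))*(-131430 + 467647) = (406998 + (4 + 3*7396))*336217 = (406998 + (4 + 22188))*336217 = (406998 + 22192)*336217 = 429190*336217 = 144300974230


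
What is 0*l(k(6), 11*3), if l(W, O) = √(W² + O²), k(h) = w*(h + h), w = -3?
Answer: 0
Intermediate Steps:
k(h) = -6*h (k(h) = -3*(h + h) = -6*h)
l(W, O) = √(O² + W²)
0*l(k(6), 11*3) = 0*√((11*3)² + (-6*6)²) = 0*√(33² + (-36)²) = 0*√(1089 + 1296) = 0*√2385 = 0*(3*√265) = 0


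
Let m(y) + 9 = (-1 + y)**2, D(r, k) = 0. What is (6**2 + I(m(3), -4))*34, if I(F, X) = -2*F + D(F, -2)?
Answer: 1564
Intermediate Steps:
m(y) = -9 + (-1 + y)**2
I(F, X) = -2*F (I(F, X) = -2*F + 0 = -2*F)
(6**2 + I(m(3), -4))*34 = (6**2 - 2*(-9 + (-1 + 3)**2))*34 = (36 - 2*(-9 + 2**2))*34 = (36 - 2*(-9 + 4))*34 = (36 - 2*(-5))*34 = (36 + 10)*34 = 46*34 = 1564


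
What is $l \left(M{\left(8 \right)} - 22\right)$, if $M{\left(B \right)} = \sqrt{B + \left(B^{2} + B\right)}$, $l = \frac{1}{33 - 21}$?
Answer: $- \frac{11}{6} + \frac{\sqrt{5}}{3} \approx -1.088$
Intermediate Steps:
$l = \frac{1}{12} \approx 0.083333$
$M{\left(B \right)} = \sqrt{B^{2} + 2 B}$ ($M{\left(B \right)} = \sqrt{B + \left(B + B^{2}\right)} = \sqrt{B^{2} + 2 B}$)
$l \left(M{\left(8 \right)} - 22\right) = \frac{\sqrt{8 \left(2 + 8\right)} - 22}{12} = \frac{\sqrt{8 \cdot 10} - 22}{12} = \frac{\sqrt{80} - 22}{12} = \frac{4 \sqrt{5} - 22}{12} = \frac{-22 + 4 \sqrt{5}}{12} = - \frac{11}{6} + \frac{\sqrt{5}}{3}$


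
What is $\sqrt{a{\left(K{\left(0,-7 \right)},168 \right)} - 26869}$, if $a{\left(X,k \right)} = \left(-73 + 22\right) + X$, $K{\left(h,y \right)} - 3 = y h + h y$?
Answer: $i \sqrt{26917} \approx 164.06 i$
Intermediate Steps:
$K{\left(h,y \right)} = 3 + 2 h y$ ($K{\left(h,y \right)} = 3 + \left(y h + h y\right) = 3 + \left(h y + h y\right) = 3 + 2 h y$)
$a{\left(X,k \right)} = -51 + X$
$\sqrt{a{\left(K{\left(0,-7 \right)},168 \right)} - 26869} = \sqrt{\left(-51 + \left(3 + 2 \cdot 0 \left(-7\right)\right)\right) - 26869} = \sqrt{\left(-51 + \left(3 + 0\right)\right) - 26869} = \sqrt{\left(-51 + 3\right) - 26869} = \sqrt{-48 - 26869} = \sqrt{-26917} = i \sqrt{26917}$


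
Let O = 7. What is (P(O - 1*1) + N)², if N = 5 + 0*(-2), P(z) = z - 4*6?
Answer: 169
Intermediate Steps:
P(z) = -24 + z (P(z) = z - 24 = -24 + z)
N = 5 (N = 5 + 0 = 5)
(P(O - 1*1) + N)² = ((-24 + (7 - 1*1)) + 5)² = ((-24 + (7 - 1)) + 5)² = ((-24 + 6) + 5)² = (-18 + 5)² = (-13)² = 169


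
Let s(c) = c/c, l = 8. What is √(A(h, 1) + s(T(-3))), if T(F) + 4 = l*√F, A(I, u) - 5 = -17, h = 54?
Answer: I*√11 ≈ 3.3166*I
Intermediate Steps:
A(I, u) = -12 (A(I, u) = 5 - 17 = -12)
T(F) = -4 + 8*√F
s(c) = 1
√(A(h, 1) + s(T(-3))) = √(-12 + 1) = √(-11) = I*√11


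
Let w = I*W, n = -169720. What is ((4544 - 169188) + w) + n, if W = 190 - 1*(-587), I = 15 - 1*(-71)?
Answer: -267542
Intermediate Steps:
I = 86 (I = 15 + 71 = 86)
W = 777 (W = 190 + 587 = 777)
w = 66822 (w = 86*777 = 66822)
((4544 - 169188) + w) + n = ((4544 - 169188) + 66822) - 169720 = (-164644 + 66822) - 169720 = -97822 - 169720 = -267542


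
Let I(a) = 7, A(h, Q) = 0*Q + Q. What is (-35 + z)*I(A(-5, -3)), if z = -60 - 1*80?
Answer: -1225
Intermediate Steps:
A(h, Q) = Q (A(h, Q) = 0 + Q = Q)
z = -140 (z = -60 - 80 = -140)
(-35 + z)*I(A(-5, -3)) = (-35 - 140)*7 = -175*7 = -1225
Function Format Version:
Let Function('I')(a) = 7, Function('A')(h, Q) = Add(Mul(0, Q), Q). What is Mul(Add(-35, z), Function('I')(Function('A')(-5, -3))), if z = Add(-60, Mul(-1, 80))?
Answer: -1225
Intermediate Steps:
Function('A')(h, Q) = Q (Function('A')(h, Q) = Add(0, Q) = Q)
z = -140 (z = Add(-60, -80) = -140)
Mul(Add(-35, z), Function('I')(Function('A')(-5, -3))) = Mul(Add(-35, -140), 7) = Mul(-175, 7) = -1225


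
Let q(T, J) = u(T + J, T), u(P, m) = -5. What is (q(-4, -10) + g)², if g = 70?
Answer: 4225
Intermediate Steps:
q(T, J) = -5
(q(-4, -10) + g)² = (-5 + 70)² = 65² = 4225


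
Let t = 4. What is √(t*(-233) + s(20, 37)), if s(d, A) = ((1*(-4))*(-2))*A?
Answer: 2*I*√159 ≈ 25.219*I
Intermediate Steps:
s(d, A) = 8*A (s(d, A) = (-4*(-2))*A = 8*A)
√(t*(-233) + s(20, 37)) = √(4*(-233) + 8*37) = √(-932 + 296) = √(-636) = 2*I*√159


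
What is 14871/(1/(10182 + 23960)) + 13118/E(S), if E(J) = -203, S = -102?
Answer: 14724042904/29 ≈ 5.0773e+8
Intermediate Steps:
14871/(1/(10182 + 23960)) + 13118/E(S) = 14871/(1/(10182 + 23960)) + 13118/(-203) = 14871/(1/34142) + 13118*(-1/203) = 14871/(1/34142) - 1874/29 = 14871*34142 - 1874/29 = 507725682 - 1874/29 = 14724042904/29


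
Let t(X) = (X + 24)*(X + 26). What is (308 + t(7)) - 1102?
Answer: 229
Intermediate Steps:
t(X) = (24 + X)*(26 + X)
(308 + t(7)) - 1102 = (308 + (624 + 7**2 + 50*7)) - 1102 = (308 + (624 + 49 + 350)) - 1102 = (308 + 1023) - 1102 = 1331 - 1102 = 229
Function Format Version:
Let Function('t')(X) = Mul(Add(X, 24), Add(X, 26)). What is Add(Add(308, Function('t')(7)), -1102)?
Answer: 229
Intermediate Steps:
Function('t')(X) = Mul(Add(24, X), Add(26, X))
Add(Add(308, Function('t')(7)), -1102) = Add(Add(308, Add(624, Pow(7, 2), Mul(50, 7))), -1102) = Add(Add(308, Add(624, 49, 350)), -1102) = Add(Add(308, 1023), -1102) = Add(1331, -1102) = 229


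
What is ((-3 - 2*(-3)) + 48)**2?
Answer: 2601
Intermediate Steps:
((-3 - 2*(-3)) + 48)**2 = ((-3 + 6) + 48)**2 = (3 + 48)**2 = 51**2 = 2601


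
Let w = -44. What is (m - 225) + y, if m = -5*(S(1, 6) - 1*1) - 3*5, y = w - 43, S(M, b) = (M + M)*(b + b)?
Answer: -442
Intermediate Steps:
S(M, b) = 4*M*b (S(M, b) = (2*M)*(2*b) = 4*M*b)
y = -87 (y = -44 - 43 = -87)
m = -130 (m = -5*(4*1*6 - 1*1) - 3*5 = -5*(24 - 1) - 15 = -5*23 - 15 = -115 - 15 = -130)
(m - 225) + y = (-130 - 225) - 87 = -355 - 87 = -442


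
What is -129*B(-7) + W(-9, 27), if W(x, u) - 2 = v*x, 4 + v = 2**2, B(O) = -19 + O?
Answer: 3356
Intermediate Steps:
v = 0 (v = -4 + 2**2 = -4 + 4 = 0)
W(x, u) = 2 (W(x, u) = 2 + 0*x = 2 + 0 = 2)
-129*B(-7) + W(-9, 27) = -129*(-19 - 7) + 2 = -129*(-26) + 2 = 3354 + 2 = 3356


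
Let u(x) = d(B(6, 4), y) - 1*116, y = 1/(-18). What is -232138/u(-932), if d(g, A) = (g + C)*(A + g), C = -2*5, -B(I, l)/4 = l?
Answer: -2089242/2713 ≈ -770.09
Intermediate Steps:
B(I, l) = -4*l
C = -10
y = -1/18 ≈ -0.055556
d(g, A) = (-10 + g)*(A + g) (d(g, A) = (g - 10)*(A + g) = (-10 + g)*(A + g))
u(x) = 2713/9 (u(x) = ((-4*4)**2 - 10*(-1/18) - (-40)*4 - (-2)*4/9) - 1*116 = ((-16)**2 + 5/9 - 10*(-16) - 1/18*(-16)) - 116 = (256 + 5/9 + 160 + 8/9) - 116 = 3757/9 - 116 = 2713/9)
-232138/u(-932) = -232138/2713/9 = -232138*9/2713 = -2089242/2713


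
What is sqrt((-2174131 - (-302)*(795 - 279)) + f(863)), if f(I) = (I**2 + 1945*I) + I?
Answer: 2*sqrt(101467) ≈ 637.08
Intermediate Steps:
f(I) = I**2 + 1946*I
sqrt((-2174131 - (-302)*(795 - 279)) + f(863)) = sqrt((-2174131 - (-302)*(795 - 279)) + 863*(1946 + 863)) = sqrt((-2174131 - (-302)*516) + 863*2809) = sqrt((-2174131 - 1*(-155832)) + 2424167) = sqrt((-2174131 + 155832) + 2424167) = sqrt(-2018299 + 2424167) = sqrt(405868) = 2*sqrt(101467)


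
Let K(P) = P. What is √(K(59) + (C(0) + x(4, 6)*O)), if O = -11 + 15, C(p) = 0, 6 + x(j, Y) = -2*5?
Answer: I*√5 ≈ 2.2361*I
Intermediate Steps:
x(j, Y) = -16 (x(j, Y) = -6 - 2*5 = -6 - 10 = -16)
O = 4
√(K(59) + (C(0) + x(4, 6)*O)) = √(59 + (0 - 16*4)) = √(59 + (0 - 64)) = √(59 - 64) = √(-5) = I*√5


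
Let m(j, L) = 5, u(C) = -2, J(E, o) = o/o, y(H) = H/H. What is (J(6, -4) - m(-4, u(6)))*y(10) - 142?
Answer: -146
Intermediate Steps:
y(H) = 1
J(E, o) = 1
(J(6, -4) - m(-4, u(6)))*y(10) - 142 = (1 - 1*5)*1 - 142 = (1 - 5)*1 - 142 = -4*1 - 142 = -4 - 142 = -146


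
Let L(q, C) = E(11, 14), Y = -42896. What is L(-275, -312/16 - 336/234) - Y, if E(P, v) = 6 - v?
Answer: 42888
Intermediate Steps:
L(q, C) = -8 (L(q, C) = 6 - 1*14 = 6 - 14 = -8)
L(-275, -312/16 - 336/234) - Y = -8 - 1*(-42896) = -8 + 42896 = 42888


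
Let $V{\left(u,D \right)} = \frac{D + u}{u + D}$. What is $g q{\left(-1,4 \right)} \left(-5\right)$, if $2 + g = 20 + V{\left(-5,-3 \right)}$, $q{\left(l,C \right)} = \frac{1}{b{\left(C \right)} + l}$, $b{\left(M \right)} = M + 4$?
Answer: $- \frac{95}{7} \approx -13.571$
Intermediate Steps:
$V{\left(u,D \right)} = 1$ ($V{\left(u,D \right)} = \frac{D + u}{D + u} = 1$)
$b{\left(M \right)} = 4 + M$
$q{\left(l,C \right)} = \frac{1}{4 + C + l}$ ($q{\left(l,C \right)} = \frac{1}{\left(4 + C\right) + l} = \frac{1}{4 + C + l}$)
$g = 19$ ($g = -2 + \left(20 + 1\right) = -2 + 21 = 19$)
$g q{\left(-1,4 \right)} \left(-5\right) = 19 \frac{1}{4 + 4 - 1} \left(-5\right) = 19 \cdot \frac{1}{7} \left(-5\right) = 19 \left(- \frac{5}{7}\right) = - \frac{95}{7}$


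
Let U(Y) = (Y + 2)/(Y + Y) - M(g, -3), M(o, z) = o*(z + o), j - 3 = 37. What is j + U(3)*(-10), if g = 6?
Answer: 635/3 ≈ 211.67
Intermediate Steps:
j = 40 (j = 3 + 37 = 40)
M(o, z) = o*(o + z)
U(Y) = -18 + (2 + Y)/(2*Y) (U(Y) = (Y + 2)/(Y + Y) - 6*(6 - 3) = (2 + Y)/((2*Y)) - 6*3 = (2 + Y)*(1/(2*Y)) - 1*18 = (2 + Y)/(2*Y) - 18 = -18 + (2 + Y)/(2*Y))
j + U(3)*(-10) = 40 + (-35/2 + 1/3)*(-10) = 40 - 103/6*(-10) = 40 + 515/3 = 635/3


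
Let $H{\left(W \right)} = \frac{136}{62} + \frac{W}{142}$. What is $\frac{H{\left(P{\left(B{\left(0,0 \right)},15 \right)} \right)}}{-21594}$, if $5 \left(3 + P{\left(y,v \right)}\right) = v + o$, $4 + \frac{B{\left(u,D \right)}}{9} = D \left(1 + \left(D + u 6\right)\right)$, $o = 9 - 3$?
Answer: $- \frac{24233}{237641970} \approx -0.00010197$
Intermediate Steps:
$o = 6$
$B{\left(u,D \right)} = -36 + 9 D \left(1 + D + 6 u\right)$ ($B{\left(u,D \right)} = -36 + 9 D \left(1 + \left(D + u 6\right)\right) = -36 + 9 D \left(1 + \left(D + 6 u\right)\right) = -36 + 9 D \left(1 + D + 6 u\right)$)
$P{\left(y,v \right)} = - \frac{9}{5} + \frac{v}{5}$ ($P{\left(y,v \right)} = -3 + \frac{v + 6}{5} = -3 + \frac{6 + v}{5} = -3 + \left(\frac{6}{5} + \frac{v}{5}\right) = - \frac{9}{5} + \frac{v}{5}$)
$H{\left(W \right)} = \frac{68}{31} + \frac{W}{142}$ ($H{\left(W \right)} = 136 \cdot \frac{1}{62} + W \frac{1}{142} = \frac{68}{31} + \frac{W}{142}$)
$\frac{H{\left(P{\left(B{\left(0,0 \right)},15 \right)} \right)}}{-21594} = \frac{\frac{68}{31} + \frac{- \frac{9}{5} + \frac{1}{5} \cdot 15}{142}}{-21594} = \left(\frac{68}{31} + \frac{- \frac{9}{5} + 3}{142}\right) \left(- \frac{1}{21594}\right) = \left(\frac{68}{31} + \frac{1}{142} \cdot \frac{6}{5}\right) \left(- \frac{1}{21594}\right) = \left(\frac{68}{31} + \frac{3}{355}\right) \left(- \frac{1}{21594}\right) = \frac{24233}{11005} \left(- \frac{1}{21594}\right) = - \frac{24233}{237641970}$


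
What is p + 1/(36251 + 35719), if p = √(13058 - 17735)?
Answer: 1/71970 + I*√4677 ≈ 1.3895e-5 + 68.389*I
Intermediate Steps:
p = I*√4677 (p = √(-4677) = I*√4677 ≈ 68.389*I)
p + 1/(36251 + 35719) = I*√4677 + 1/(36251 + 35719) = I*√4677 + 1/71970 = 1/71970 + I*√4677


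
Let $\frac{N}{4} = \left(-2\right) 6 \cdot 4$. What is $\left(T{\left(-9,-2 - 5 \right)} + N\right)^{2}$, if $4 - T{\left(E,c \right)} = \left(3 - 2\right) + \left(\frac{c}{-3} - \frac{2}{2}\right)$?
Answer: $\frac{326041}{9} \approx 36227.0$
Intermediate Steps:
$N = -192$ ($N = 4 \left(-2\right) 6 \cdot 4 = 4 \left(\left(-12\right) 4\right) = 4 \left(-48\right) = -192$)
$T{\left(E,c \right)} = 4 + \frac{c}{3}$ ($T{\left(E,c \right)} = 4 - \left(\left(3 - 2\right) + \left(\frac{c}{-3} - \frac{2}{2}\right)\right) = 4 - \left(1 + \left(c \left(- \frac{1}{3}\right) - 1\right)\right) = 4 - \left(1 - \left(1 + \frac{c}{3}\right)\right) = 4 - - \frac{c}{3} = 4 + \frac{c}{3}$)
$\left(T{\left(-9,-2 - 5 \right)} + N\right)^{2} = \left(\left(4 + \frac{-2 - 5}{3}\right) - 192\right)^{2} = \left(\left(4 + \frac{1}{3} \left(-7\right)\right) - 192\right)^{2} = \left(\left(4 - \frac{7}{3}\right) - 192\right)^{2} = \left(\frac{5}{3} - 192\right)^{2} = \left(- \frac{571}{3}\right)^{2} = \frac{326041}{9}$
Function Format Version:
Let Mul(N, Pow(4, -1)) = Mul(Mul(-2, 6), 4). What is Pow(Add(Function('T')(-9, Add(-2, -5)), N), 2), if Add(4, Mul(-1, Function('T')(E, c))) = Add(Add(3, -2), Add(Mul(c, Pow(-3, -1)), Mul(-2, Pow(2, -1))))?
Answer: Rational(326041, 9) ≈ 36227.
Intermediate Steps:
N = -192 (N = Mul(4, Mul(Mul(-2, 6), 4)) = Mul(4, Mul(-12, 4)) = Mul(4, -48) = -192)
Function('T')(E, c) = Add(4, Mul(Rational(1, 3), c)) (Function('T')(E, c) = Add(4, Mul(-1, Add(Add(3, -2), Add(Mul(c, Pow(-3, -1)), Mul(-2, Pow(2, -1)))))) = Add(4, Mul(-1, Add(1, Add(Mul(c, Rational(-1, 3)), Mul(-2, Rational(1, 2)))))) = Add(4, Mul(-1, Add(1, Add(Mul(Rational(-1, 3), c), -1)))) = Add(4, Mul(-1, Add(1, Add(-1, Mul(Rational(-1, 3), c))))) = Add(4, Mul(-1, Mul(Rational(-1, 3), c))) = Add(4, Mul(Rational(1, 3), c)))
Pow(Add(Function('T')(-9, Add(-2, -5)), N), 2) = Pow(Add(Add(4, Mul(Rational(1, 3), Add(-2, -5))), -192), 2) = Pow(Add(Add(4, Mul(Rational(1, 3), -7)), -192), 2) = Pow(Add(Add(4, Rational(-7, 3)), -192), 2) = Pow(Add(Rational(5, 3), -192), 2) = Pow(Rational(-571, 3), 2) = Rational(326041, 9)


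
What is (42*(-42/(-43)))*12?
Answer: 21168/43 ≈ 492.28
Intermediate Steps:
(42*(-42/(-43)))*12 = (42*(-42*(-1/43)))*12 = (42*(42/43))*12 = (1764/43)*12 = 21168/43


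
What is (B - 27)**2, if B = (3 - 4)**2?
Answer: 676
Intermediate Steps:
B = 1 (B = (-1)**2 = 1)
(B - 27)**2 = (1 - 27)**2 = (-26)**2 = 676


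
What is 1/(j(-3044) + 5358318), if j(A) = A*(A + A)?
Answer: 1/23890190 ≈ 4.1858e-8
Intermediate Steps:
j(A) = 2*A² (j(A) = A*(2*A) = 2*A²)
1/(j(-3044) + 5358318) = 1/(2*(-3044)² + 5358318) = 1/(2*9265936 + 5358318) = 1/(18531872 + 5358318) = 1/23890190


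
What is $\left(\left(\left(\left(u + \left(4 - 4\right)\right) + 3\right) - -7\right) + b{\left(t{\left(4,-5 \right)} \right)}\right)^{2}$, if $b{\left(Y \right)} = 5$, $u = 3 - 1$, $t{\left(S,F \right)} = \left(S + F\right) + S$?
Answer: $289$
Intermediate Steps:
$t{\left(S,F \right)} = F + 2 S$ ($t{\left(S,F \right)} = \left(F + S\right) + S = F + 2 S$)
$u = 2$ ($u = 3 - 1 = 2$)
$\left(\left(\left(\left(u + \left(4 - 4\right)\right) + 3\right) - -7\right) + b{\left(t{\left(4,-5 \right)} \right)}\right)^{2} = \left(\left(\left(\left(2 + \left(4 - 4\right)\right) + 3\right) - -7\right) + 5\right)^{2} = \left(\left(\left(\left(2 + 0\right) + 3\right) + 7\right) + 5\right)^{2} = \left(\left(\left(2 + 3\right) + 7\right) + 5\right)^{2} = \left(\left(5 + 7\right) + 5\right)^{2} = \left(12 + 5\right)^{2} = 17^{2} = 289$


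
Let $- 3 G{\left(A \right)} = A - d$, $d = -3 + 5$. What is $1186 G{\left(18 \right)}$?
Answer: $- \frac{18976}{3} \approx -6325.3$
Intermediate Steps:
$d = 2$
$G{\left(A \right)} = \frac{2}{3} - \frac{A}{3}$ ($G{\left(A \right)} = - \frac{A - 2}{3} = - \frac{-2 + A}{3} = \frac{2}{3} - \frac{A}{3}$)
$1186 G{\left(18 \right)} = 1186 \left(\frac{2}{3} - 6\right) = 1186 \left(- \frac{16}{3}\right) = - \frac{18976}{3}$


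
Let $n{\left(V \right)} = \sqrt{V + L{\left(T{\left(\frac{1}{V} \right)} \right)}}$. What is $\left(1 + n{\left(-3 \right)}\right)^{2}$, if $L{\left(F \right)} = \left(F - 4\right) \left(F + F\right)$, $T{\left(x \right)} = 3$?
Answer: $-8 + 6 i \approx -8.0 + 6.0 i$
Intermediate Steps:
$L{\left(F \right)} = 2 F \left(-4 + F\right)$ ($L{\left(F \right)} = \left(-4 + F\right) 2 F = 2 F \left(-4 + F\right)$)
$n{\left(V \right)} = \sqrt{-6 + V}$ ($n{\left(V \right)} = \sqrt{V + 2 \cdot 3 \left(-4 + 3\right)} = \sqrt{V + 2 \cdot 3 \left(-1\right)} = \sqrt{V - 6} = \sqrt{-6 + V}$)
$\left(1 + n{\left(-3 \right)}\right)^{2} = \left(1 + \sqrt{-6 - 3}\right)^{2} = \left(1 + \sqrt{-9}\right)^{2} = \left(1 + 3 i\right)^{2}$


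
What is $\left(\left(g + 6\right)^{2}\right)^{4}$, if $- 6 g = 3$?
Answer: $\frac{214358881}{256} \approx 8.3734 \cdot 10^{5}$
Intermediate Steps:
$g = - \frac{1}{2}$ ($g = \left(- \frac{1}{6}\right) 3 = - \frac{1}{2} \approx -0.5$)
$\left(\left(g + 6\right)^{2}\right)^{4} = \left(\left(- \frac{1}{2} + 6\right)^{2}\right)^{4} = \left(\left(\frac{11}{2}\right)^{2}\right)^{4} = \left(\frac{121}{4}\right)^{4} = \frac{214358881}{256}$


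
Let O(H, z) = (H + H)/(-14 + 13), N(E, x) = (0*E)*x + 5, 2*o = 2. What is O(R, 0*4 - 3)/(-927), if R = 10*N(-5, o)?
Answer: 100/927 ≈ 0.10787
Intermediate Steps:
o = 1 (o = (1/2)*2 = 1)
N(E, x) = 5 (N(E, x) = 0*x + 5 = 0 + 5 = 5)
R = 50 (R = 10*5 = 50)
O(H, z) = -2*H (O(H, z) = (2*H)/(-1) = (2*H)*(-1) = -2*H)
O(R, 0*4 - 3)/(-927) = -2*50/(-927) = -100*(-1/927) = 100/927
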